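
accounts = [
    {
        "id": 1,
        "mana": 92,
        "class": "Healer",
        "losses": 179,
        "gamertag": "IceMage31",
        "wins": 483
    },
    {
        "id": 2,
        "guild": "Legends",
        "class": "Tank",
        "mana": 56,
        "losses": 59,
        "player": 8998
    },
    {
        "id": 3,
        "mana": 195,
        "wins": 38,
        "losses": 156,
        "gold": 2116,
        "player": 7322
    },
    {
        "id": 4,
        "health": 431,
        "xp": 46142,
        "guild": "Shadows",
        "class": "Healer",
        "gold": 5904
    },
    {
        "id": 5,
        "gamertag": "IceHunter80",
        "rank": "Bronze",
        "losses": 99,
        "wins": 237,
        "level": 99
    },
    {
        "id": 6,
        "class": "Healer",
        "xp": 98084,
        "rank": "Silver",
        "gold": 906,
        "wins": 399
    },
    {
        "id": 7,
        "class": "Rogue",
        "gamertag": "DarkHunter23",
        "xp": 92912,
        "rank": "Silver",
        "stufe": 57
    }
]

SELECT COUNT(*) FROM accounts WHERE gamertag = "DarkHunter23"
1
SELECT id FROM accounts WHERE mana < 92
[2]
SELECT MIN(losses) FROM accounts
59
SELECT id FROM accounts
[1, 2, 3, 4, 5, 6, 7]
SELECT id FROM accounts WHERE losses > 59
[1, 3, 5]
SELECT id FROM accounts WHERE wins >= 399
[1, 6]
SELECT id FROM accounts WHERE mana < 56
[]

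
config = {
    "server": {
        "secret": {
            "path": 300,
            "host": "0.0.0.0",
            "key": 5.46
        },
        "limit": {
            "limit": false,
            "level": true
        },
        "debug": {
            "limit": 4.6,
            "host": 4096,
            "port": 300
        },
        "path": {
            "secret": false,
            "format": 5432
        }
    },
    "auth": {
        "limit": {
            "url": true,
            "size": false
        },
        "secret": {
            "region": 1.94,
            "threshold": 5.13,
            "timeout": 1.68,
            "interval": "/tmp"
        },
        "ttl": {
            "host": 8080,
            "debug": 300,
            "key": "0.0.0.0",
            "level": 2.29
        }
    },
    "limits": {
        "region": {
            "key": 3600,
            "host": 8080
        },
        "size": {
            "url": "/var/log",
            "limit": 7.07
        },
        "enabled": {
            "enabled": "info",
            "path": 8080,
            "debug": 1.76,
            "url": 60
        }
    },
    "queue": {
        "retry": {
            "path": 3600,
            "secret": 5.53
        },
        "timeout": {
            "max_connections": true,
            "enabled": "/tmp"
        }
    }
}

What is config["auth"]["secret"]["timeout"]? 1.68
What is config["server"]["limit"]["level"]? True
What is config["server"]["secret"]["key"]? 5.46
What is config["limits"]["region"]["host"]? 8080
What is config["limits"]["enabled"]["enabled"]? "info"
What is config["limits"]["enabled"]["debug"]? 1.76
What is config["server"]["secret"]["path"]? 300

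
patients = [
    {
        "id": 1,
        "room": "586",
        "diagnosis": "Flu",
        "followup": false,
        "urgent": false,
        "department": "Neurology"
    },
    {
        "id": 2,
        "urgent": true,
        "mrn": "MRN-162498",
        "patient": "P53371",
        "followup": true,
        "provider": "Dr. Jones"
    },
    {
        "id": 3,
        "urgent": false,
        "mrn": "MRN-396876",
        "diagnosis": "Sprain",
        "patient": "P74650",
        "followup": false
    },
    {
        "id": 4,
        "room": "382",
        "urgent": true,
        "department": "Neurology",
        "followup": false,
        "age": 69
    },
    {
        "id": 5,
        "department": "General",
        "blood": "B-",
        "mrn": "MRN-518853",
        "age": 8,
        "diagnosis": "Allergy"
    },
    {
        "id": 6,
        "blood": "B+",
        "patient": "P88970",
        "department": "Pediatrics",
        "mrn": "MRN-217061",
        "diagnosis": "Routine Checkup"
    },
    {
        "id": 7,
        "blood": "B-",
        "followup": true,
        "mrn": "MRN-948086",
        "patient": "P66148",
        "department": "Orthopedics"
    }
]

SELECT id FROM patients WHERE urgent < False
[]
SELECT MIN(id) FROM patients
1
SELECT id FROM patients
[1, 2, 3, 4, 5, 6, 7]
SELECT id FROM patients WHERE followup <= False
[1, 3, 4]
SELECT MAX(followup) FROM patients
True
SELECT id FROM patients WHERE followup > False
[2, 7]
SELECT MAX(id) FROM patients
7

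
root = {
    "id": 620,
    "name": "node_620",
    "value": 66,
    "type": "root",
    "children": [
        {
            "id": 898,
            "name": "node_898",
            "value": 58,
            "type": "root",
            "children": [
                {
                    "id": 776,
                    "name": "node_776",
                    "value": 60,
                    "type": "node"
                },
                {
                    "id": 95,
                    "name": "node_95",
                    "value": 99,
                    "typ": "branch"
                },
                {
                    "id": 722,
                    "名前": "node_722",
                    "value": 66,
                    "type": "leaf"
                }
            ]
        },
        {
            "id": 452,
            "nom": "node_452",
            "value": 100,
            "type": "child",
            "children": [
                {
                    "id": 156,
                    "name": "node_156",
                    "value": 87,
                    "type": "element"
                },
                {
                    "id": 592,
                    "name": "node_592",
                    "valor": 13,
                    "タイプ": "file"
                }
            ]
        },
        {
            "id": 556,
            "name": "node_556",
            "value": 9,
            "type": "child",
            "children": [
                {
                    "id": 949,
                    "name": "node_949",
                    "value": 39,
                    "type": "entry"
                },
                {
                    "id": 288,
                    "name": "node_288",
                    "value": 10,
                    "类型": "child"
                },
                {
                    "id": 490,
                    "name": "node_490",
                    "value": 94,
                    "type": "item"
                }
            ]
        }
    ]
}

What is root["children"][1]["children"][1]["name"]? "node_592"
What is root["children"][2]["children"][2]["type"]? "item"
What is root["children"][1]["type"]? "child"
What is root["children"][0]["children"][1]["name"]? "node_95"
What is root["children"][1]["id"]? 452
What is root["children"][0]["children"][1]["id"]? 95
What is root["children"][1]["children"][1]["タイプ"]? "file"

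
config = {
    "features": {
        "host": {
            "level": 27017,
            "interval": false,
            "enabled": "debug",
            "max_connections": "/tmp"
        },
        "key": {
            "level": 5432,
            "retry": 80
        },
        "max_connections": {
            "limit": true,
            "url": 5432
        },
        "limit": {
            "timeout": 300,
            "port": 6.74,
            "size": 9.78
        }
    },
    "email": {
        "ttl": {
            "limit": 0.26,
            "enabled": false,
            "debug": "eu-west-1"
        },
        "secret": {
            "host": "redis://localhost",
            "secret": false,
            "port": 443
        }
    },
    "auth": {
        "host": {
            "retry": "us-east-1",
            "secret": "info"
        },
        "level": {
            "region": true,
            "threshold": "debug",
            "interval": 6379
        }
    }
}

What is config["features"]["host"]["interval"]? False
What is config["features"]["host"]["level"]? 27017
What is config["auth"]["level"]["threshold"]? "debug"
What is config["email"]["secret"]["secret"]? False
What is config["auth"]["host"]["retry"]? "us-east-1"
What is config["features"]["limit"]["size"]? 9.78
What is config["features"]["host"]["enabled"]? "debug"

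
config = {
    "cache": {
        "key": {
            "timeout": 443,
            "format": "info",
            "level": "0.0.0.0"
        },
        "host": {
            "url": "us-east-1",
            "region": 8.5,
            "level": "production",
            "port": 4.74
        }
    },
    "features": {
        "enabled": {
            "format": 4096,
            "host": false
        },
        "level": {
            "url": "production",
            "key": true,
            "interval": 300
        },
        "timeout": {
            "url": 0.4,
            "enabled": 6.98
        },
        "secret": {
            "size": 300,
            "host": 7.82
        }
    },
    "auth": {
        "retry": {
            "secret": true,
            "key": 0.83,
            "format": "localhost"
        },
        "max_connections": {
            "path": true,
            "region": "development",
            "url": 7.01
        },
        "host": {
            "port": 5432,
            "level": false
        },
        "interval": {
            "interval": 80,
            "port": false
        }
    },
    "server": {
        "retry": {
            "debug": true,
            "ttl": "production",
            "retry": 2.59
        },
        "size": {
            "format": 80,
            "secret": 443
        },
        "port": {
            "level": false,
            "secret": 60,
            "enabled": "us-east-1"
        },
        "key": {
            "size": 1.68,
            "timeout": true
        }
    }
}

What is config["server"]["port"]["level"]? False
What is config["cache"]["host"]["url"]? "us-east-1"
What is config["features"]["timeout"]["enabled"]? 6.98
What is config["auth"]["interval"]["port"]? False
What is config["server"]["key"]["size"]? 1.68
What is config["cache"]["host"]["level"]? "production"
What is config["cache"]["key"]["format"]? "info"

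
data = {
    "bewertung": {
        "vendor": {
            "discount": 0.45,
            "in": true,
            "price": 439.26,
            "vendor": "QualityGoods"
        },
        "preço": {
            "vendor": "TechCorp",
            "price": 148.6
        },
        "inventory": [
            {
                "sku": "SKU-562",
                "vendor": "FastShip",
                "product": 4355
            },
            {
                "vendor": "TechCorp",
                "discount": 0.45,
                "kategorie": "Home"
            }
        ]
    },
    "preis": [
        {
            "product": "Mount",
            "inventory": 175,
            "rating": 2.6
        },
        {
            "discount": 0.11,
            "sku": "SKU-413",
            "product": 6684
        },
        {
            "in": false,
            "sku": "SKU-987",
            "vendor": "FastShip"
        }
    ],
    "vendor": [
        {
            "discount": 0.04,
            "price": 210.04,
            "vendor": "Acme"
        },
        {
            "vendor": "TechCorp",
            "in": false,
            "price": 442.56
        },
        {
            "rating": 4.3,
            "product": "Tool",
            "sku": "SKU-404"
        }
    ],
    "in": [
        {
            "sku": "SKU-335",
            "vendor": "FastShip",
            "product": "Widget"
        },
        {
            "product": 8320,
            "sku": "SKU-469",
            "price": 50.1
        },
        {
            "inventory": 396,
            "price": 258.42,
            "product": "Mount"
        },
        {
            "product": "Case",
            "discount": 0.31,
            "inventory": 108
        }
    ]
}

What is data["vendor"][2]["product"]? "Tool"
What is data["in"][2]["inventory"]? 396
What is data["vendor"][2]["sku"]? "SKU-404"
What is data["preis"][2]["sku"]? "SKU-987"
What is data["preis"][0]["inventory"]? 175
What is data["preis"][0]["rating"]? 2.6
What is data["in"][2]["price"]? 258.42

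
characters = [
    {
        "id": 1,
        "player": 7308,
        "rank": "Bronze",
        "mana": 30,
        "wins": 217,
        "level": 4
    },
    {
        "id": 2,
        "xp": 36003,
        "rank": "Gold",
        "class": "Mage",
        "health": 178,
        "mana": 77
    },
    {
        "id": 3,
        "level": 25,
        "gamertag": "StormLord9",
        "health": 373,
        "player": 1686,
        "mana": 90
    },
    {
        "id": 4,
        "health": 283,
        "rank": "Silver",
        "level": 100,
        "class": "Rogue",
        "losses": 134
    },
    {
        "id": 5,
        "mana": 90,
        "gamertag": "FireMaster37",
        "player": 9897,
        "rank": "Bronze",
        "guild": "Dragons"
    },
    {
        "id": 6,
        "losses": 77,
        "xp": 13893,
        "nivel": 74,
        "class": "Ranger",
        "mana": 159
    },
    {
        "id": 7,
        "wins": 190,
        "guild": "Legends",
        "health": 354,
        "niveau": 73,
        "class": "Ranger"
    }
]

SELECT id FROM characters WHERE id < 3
[1, 2]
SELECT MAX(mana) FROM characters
159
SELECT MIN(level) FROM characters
4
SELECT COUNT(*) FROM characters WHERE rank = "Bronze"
2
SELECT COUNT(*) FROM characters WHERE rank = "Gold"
1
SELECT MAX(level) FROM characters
100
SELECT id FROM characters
[1, 2, 3, 4, 5, 6, 7]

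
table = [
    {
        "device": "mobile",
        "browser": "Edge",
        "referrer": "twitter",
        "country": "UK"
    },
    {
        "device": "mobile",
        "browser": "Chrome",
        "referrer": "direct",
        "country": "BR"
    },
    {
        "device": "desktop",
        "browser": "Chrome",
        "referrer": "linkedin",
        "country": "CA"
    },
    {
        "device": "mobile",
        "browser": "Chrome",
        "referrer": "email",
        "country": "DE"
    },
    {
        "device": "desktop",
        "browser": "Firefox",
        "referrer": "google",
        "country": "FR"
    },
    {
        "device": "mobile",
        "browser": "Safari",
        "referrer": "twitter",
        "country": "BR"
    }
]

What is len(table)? 6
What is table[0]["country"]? "UK"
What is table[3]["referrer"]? "email"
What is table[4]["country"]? "FR"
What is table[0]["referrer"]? "twitter"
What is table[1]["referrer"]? "direct"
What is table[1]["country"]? "BR"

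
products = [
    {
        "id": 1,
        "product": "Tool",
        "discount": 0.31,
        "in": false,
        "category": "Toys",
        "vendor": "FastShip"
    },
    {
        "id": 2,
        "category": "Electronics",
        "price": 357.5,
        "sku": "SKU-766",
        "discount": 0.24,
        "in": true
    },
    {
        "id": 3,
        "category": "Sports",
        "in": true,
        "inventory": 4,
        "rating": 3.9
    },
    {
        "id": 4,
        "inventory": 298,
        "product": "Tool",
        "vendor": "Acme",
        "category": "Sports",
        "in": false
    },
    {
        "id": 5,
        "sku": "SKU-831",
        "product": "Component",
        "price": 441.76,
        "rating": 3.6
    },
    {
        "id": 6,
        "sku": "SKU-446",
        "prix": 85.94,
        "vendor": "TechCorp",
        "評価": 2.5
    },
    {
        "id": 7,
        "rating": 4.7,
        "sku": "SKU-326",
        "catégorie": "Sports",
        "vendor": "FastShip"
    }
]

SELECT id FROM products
[1, 2, 3, 4, 5, 6, 7]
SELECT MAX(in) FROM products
True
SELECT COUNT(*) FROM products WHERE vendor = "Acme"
1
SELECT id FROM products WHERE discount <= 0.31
[1, 2]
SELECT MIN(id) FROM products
1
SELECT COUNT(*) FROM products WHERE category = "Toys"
1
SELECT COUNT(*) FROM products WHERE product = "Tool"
2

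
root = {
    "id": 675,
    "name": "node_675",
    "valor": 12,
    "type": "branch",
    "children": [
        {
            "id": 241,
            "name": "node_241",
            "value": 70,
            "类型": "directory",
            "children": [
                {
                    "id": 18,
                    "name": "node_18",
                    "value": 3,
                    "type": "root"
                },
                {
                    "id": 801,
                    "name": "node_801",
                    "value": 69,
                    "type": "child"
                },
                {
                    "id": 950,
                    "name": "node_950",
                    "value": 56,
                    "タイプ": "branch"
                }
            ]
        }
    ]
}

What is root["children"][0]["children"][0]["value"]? 3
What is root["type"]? "branch"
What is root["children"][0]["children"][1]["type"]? "child"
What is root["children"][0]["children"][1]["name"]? "node_801"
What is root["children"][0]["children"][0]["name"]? "node_18"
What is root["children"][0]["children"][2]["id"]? 950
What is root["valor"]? 12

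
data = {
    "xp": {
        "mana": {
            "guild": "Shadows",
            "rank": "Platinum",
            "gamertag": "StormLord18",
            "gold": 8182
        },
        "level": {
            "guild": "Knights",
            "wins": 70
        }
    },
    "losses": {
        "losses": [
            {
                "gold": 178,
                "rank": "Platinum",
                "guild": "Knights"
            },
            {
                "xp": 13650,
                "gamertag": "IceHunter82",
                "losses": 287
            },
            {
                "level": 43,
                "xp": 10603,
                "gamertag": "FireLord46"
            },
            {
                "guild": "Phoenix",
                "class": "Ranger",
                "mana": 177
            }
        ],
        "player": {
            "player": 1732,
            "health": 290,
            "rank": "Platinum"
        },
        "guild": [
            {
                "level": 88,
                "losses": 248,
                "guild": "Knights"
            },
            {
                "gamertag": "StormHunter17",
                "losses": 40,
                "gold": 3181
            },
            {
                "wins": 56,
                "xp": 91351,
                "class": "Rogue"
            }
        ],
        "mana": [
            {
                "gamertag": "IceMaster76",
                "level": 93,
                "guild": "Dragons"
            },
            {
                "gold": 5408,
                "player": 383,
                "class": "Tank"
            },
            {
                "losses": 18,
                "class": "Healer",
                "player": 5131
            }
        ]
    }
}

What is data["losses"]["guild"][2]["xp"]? 91351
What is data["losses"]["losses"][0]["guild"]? "Knights"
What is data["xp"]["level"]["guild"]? "Knights"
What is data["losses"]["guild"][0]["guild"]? "Knights"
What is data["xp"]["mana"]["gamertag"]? "StormLord18"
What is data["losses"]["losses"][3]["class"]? "Ranger"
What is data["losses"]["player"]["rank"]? "Platinum"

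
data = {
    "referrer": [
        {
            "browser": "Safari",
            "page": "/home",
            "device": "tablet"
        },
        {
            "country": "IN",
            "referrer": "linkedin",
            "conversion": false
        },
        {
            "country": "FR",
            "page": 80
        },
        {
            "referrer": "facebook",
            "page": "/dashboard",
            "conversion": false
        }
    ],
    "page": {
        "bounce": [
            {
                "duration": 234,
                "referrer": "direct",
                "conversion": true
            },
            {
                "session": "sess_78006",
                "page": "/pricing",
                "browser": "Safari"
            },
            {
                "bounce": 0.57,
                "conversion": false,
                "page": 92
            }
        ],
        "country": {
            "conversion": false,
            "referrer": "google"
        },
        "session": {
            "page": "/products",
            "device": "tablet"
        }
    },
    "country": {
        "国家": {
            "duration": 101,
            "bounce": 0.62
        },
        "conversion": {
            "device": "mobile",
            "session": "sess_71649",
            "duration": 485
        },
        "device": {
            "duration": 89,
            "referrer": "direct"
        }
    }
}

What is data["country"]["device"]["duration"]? 89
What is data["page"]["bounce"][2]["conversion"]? False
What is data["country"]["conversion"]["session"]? "sess_71649"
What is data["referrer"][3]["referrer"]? "facebook"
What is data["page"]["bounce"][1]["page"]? "/pricing"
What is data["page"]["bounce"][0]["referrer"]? "direct"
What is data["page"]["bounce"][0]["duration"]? 234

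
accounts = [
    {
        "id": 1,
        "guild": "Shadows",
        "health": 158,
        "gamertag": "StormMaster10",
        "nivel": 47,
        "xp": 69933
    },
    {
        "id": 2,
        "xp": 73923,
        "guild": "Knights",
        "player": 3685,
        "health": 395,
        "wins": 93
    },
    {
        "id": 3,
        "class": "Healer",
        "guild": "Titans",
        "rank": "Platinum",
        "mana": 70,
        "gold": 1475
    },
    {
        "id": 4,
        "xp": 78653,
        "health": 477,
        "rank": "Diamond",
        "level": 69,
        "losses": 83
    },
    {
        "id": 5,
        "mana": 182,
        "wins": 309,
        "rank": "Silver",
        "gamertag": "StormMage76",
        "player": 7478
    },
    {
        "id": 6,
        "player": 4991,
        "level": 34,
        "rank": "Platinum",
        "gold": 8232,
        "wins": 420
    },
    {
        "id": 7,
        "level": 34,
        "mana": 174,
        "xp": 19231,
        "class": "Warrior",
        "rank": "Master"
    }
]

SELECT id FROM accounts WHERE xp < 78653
[1, 2, 7]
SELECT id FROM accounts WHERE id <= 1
[1]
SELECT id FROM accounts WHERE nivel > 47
[]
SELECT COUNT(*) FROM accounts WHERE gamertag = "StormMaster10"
1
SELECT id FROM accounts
[1, 2, 3, 4, 5, 6, 7]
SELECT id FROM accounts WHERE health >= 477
[4]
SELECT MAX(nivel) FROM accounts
47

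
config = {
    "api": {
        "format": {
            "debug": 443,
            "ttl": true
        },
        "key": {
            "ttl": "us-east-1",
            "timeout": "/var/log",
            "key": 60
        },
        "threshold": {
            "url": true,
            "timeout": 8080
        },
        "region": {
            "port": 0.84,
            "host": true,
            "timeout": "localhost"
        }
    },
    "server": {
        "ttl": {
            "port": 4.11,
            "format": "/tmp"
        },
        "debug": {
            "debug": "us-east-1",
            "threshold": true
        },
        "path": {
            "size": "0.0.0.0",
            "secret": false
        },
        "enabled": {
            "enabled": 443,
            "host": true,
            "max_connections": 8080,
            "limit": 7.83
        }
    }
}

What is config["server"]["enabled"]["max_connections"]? 8080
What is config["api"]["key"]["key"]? 60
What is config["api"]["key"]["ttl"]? "us-east-1"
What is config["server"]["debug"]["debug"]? "us-east-1"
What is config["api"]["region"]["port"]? 0.84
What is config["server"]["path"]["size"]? "0.0.0.0"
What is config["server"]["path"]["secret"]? False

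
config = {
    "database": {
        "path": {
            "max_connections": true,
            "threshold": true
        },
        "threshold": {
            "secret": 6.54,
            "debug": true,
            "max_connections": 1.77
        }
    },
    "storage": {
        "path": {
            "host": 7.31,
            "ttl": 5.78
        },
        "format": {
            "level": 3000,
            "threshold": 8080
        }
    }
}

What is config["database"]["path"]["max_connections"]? True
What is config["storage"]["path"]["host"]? 7.31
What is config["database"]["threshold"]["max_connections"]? 1.77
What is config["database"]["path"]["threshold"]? True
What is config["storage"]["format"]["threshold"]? 8080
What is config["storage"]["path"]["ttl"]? 5.78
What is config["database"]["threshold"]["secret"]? 6.54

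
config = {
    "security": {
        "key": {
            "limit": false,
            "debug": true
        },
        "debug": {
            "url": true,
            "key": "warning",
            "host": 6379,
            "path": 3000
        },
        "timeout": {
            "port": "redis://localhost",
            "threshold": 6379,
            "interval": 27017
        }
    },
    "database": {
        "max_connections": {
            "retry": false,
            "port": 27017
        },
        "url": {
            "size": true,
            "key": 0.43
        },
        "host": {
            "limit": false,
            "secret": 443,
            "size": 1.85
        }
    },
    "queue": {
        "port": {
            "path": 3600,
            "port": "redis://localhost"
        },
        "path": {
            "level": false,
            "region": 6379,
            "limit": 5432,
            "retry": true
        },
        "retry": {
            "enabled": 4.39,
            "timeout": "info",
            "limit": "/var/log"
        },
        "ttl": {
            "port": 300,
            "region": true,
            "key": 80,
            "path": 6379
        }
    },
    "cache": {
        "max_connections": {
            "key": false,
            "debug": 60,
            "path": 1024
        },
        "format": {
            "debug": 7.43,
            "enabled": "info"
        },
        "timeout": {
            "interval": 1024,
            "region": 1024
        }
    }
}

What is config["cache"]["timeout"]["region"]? 1024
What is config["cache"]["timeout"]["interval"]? 1024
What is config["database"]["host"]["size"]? 1.85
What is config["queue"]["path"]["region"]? 6379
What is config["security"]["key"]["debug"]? True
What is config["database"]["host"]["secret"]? 443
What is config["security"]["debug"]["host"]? 6379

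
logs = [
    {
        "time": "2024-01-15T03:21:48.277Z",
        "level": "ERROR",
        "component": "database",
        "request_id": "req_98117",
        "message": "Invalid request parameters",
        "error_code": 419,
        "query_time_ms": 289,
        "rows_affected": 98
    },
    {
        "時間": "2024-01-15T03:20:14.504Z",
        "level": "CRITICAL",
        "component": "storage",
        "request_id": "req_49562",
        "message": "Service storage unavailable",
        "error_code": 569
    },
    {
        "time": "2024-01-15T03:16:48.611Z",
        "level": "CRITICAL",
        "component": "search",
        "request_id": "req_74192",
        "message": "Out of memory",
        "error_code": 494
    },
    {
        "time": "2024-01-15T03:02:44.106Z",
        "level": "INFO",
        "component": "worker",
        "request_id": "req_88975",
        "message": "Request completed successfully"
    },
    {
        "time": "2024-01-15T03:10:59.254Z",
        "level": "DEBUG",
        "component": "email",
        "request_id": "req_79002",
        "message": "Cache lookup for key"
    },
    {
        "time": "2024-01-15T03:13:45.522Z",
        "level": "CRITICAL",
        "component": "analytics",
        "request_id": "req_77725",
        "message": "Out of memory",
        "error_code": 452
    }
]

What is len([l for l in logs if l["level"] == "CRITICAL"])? 3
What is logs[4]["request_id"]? "req_79002"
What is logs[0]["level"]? "ERROR"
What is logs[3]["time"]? "2024-01-15T03:02:44.106Z"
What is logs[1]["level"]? "CRITICAL"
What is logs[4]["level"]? "DEBUG"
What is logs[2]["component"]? "search"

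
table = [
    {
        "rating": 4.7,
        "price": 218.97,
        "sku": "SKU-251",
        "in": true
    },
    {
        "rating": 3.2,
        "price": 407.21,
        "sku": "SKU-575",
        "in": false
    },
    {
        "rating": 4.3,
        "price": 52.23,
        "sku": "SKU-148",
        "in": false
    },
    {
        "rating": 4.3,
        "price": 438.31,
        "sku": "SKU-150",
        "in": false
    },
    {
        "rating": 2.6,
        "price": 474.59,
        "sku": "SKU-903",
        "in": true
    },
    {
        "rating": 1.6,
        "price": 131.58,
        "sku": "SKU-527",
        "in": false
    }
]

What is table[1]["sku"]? "SKU-575"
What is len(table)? 6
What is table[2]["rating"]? 4.3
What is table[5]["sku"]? "SKU-527"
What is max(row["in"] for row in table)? True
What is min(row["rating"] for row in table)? 1.6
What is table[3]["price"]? 438.31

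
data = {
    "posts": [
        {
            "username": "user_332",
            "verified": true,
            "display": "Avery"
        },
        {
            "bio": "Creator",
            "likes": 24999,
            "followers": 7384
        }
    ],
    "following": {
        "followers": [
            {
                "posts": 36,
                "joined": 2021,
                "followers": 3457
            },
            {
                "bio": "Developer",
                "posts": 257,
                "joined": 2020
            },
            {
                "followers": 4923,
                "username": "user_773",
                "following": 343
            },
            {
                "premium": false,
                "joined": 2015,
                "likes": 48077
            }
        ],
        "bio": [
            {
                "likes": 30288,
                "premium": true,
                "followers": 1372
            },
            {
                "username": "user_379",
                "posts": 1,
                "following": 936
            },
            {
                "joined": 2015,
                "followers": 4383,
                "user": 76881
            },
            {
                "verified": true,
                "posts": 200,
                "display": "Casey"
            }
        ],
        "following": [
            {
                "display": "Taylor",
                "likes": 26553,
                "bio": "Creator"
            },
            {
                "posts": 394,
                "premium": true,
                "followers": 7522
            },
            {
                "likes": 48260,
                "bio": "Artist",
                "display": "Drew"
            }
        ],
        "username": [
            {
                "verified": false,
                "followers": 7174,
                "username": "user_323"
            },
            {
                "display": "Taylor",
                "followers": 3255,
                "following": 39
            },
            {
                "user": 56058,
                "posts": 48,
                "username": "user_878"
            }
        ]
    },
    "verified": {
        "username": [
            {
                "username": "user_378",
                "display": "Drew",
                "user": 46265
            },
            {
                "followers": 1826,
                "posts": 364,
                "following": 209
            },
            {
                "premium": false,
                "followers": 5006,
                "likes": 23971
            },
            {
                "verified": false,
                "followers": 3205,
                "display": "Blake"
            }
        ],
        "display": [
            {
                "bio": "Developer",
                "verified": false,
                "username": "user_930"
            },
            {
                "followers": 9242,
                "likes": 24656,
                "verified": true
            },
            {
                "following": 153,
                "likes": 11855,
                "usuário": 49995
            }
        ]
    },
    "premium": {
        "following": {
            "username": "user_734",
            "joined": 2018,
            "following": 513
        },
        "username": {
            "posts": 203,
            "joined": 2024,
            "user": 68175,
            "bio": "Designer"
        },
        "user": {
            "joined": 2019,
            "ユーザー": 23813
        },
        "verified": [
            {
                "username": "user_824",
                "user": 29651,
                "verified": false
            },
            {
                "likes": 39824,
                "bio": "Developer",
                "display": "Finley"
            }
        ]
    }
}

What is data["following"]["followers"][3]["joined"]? 2015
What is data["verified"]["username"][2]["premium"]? False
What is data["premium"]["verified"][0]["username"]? "user_824"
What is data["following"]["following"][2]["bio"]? "Artist"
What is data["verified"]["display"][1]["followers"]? 9242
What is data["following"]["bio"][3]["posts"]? 200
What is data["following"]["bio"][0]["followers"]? 1372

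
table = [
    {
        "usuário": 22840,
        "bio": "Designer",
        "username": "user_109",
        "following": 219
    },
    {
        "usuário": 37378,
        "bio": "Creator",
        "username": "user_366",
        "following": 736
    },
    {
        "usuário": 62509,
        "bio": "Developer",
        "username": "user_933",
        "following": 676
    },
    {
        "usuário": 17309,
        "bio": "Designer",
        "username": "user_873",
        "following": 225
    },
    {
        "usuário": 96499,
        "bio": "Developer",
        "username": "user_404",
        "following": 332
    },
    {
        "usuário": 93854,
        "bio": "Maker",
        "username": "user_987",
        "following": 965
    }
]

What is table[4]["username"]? "user_404"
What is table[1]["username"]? "user_366"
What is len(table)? 6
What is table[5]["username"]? "user_987"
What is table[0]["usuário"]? 22840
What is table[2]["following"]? 676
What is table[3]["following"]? 225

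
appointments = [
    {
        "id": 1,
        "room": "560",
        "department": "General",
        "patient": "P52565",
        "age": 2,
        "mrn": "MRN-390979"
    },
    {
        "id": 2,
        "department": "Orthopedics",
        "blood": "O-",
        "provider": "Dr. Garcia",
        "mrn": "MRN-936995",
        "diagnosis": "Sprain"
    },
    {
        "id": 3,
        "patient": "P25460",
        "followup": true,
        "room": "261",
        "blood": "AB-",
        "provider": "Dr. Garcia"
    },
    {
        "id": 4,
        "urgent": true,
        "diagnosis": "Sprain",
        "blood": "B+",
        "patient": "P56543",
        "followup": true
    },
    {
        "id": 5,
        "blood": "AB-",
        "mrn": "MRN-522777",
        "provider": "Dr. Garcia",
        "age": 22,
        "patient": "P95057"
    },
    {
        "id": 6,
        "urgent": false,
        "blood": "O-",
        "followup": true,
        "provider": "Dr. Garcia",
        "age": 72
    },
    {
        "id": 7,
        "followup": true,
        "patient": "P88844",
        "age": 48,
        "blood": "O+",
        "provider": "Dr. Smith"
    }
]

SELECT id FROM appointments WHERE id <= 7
[1, 2, 3, 4, 5, 6, 7]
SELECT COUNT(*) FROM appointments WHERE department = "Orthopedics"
1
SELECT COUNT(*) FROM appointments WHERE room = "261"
1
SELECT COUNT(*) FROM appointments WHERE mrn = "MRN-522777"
1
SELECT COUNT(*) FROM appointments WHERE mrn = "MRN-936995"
1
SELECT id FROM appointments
[1, 2, 3, 4, 5, 6, 7]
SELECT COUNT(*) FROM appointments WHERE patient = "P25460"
1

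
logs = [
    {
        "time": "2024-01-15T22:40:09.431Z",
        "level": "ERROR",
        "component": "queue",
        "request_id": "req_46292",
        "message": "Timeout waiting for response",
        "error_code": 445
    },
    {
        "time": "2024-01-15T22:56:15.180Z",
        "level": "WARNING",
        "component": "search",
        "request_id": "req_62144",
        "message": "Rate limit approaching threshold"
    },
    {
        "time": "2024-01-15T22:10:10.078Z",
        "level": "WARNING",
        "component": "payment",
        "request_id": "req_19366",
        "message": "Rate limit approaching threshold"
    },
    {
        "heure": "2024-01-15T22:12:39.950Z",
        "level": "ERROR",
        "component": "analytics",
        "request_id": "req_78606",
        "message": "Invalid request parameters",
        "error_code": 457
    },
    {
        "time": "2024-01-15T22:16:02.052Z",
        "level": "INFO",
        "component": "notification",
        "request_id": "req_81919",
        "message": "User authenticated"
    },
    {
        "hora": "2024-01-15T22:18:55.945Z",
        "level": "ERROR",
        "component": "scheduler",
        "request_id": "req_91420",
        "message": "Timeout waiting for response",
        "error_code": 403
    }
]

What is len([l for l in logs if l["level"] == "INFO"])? 1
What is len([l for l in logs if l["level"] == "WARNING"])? 2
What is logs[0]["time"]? "2024-01-15T22:40:09.431Z"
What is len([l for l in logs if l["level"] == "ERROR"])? 3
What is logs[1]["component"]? "search"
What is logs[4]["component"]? "notification"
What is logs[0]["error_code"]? 445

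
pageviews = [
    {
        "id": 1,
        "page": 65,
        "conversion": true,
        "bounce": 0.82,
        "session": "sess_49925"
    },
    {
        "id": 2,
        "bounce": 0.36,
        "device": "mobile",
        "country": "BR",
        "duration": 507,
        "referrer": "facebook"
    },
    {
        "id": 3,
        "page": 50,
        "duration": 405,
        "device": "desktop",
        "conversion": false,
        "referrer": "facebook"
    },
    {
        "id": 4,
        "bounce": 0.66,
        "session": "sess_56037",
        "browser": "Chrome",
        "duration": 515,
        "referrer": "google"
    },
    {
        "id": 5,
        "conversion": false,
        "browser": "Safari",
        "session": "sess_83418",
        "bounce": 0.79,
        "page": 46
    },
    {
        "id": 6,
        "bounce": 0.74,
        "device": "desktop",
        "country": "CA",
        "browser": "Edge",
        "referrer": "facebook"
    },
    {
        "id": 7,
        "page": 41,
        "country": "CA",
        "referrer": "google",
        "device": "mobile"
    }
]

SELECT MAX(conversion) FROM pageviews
True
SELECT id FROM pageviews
[1, 2, 3, 4, 5, 6, 7]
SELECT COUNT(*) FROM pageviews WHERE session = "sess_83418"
1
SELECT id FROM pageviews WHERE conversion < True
[3, 5]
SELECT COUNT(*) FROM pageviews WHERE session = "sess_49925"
1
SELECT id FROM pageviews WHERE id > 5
[6, 7]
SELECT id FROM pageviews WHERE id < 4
[1, 2, 3]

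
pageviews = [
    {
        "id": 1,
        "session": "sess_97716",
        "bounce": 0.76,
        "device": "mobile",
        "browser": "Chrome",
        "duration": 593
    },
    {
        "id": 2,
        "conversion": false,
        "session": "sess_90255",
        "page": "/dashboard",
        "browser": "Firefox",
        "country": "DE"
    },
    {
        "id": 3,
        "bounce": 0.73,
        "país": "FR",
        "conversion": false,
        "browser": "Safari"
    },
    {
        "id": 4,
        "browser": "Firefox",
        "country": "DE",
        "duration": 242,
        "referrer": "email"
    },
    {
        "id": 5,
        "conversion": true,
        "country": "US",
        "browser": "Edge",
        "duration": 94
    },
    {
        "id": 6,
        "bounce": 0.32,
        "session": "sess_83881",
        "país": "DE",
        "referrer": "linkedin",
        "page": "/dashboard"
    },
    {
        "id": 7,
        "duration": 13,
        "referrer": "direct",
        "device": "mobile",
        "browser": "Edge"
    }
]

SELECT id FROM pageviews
[1, 2, 3, 4, 5, 6, 7]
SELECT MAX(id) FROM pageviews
7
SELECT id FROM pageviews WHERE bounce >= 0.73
[1, 3]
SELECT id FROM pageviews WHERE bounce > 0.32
[1, 3]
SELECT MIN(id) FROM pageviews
1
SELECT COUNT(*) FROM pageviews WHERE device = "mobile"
2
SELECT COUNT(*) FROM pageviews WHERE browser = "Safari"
1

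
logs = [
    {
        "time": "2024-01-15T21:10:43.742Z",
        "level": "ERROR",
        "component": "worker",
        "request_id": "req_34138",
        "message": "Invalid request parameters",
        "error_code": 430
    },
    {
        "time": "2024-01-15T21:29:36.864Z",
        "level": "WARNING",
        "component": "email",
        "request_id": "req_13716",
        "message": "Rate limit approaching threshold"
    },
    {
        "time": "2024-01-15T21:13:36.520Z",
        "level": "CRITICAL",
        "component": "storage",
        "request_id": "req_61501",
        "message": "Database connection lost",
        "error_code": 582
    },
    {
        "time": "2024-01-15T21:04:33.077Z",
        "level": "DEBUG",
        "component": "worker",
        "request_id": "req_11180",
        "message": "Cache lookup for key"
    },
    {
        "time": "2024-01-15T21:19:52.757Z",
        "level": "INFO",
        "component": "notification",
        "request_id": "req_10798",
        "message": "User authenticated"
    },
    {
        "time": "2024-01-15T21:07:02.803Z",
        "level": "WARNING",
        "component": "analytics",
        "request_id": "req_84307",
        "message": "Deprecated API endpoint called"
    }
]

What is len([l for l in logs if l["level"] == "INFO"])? 1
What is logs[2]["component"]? "storage"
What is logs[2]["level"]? "CRITICAL"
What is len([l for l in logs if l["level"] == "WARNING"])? 2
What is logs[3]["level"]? "DEBUG"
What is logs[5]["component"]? "analytics"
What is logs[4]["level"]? "INFO"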